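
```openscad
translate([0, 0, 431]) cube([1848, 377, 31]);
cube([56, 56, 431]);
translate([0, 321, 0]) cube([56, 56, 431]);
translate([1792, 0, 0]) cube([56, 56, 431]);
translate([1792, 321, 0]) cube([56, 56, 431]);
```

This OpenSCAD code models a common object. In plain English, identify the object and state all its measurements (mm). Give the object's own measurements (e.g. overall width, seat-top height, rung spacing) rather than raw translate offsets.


A bench: a 1848×377 mm seat slab, 31 mm thick, top at z = 462 mm, on four 56×56 mm square legs flush with the seat corners and standing on z = 0.


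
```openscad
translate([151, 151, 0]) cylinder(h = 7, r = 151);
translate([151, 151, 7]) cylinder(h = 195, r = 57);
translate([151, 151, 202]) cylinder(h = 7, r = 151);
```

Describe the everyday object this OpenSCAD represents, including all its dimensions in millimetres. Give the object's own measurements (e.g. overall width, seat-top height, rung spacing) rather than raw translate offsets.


A spool: two coaxial disc flanges of radius 151 mm and thickness 7 mm, joined by a core cylinder of radius 57 mm and height 195 mm. The lower flange rests on z = 0 and the three cylinders share a vertical axis.


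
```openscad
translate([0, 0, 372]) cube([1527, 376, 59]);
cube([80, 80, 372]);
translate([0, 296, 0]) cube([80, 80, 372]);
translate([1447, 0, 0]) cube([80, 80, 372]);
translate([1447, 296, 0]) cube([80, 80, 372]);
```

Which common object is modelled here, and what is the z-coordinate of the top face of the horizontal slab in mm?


A bench. The seat-top height is 431 mm.

A long slab on four corner posts — a bench. The slab sits at z = 372 with thickness 59, so the top is 372 + 59 = 431 mm.


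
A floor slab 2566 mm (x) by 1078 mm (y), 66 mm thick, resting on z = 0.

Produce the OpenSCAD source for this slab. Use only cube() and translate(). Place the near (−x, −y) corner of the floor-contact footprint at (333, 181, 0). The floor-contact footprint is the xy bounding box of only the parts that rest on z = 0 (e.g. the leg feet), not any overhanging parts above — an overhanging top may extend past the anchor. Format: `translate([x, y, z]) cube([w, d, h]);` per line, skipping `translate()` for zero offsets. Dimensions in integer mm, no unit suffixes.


translate([333, 181, 0]) cube([2566, 1078, 66]);


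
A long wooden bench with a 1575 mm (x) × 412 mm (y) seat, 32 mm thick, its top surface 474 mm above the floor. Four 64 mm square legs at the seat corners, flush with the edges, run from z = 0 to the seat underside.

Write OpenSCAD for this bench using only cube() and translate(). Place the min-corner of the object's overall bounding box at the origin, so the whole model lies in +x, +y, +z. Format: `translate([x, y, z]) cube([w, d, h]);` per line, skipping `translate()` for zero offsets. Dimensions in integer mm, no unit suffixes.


translate([0, 0, 442]) cube([1575, 412, 32]);
cube([64, 64, 442]);
translate([0, 348, 0]) cube([64, 64, 442]);
translate([1511, 0, 0]) cube([64, 64, 442]);
translate([1511, 348, 0]) cube([64, 64, 442]);


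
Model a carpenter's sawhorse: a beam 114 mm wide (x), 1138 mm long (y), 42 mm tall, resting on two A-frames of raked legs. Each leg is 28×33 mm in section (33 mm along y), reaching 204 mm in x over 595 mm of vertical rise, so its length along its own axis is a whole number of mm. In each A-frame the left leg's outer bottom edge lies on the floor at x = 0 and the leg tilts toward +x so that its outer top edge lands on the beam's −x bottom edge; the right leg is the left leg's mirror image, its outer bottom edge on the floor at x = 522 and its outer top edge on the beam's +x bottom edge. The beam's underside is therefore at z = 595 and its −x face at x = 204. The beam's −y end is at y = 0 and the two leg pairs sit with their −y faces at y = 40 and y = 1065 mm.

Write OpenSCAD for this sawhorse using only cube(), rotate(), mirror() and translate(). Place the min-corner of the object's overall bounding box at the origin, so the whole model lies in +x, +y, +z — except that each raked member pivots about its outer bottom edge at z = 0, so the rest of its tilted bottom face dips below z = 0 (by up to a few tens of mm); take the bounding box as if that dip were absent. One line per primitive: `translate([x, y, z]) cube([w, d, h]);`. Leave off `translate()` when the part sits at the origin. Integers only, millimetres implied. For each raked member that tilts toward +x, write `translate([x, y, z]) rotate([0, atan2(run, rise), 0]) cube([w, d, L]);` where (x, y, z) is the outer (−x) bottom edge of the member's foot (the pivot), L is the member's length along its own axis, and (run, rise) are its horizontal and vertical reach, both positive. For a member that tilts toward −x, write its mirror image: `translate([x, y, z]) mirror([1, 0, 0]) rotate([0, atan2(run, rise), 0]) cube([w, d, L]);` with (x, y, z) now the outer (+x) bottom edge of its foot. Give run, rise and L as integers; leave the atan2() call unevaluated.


translate([204, 0, 595]) cube([114, 1138, 42]);
translate([0, 40, 0]) rotate([0, atan2(204, 595), 0]) cube([28, 33, 629]);
translate([522, 40, 0]) mirror([1, 0, 0]) rotate([0, atan2(204, 595), 0]) cube([28, 33, 629]);
translate([0, 1065, 0]) rotate([0, atan2(204, 595), 0]) cube([28, 33, 629]);
translate([522, 1065, 0]) mirror([1, 0, 0]) rotate([0, atan2(204, 595), 0]) cube([28, 33, 629]);


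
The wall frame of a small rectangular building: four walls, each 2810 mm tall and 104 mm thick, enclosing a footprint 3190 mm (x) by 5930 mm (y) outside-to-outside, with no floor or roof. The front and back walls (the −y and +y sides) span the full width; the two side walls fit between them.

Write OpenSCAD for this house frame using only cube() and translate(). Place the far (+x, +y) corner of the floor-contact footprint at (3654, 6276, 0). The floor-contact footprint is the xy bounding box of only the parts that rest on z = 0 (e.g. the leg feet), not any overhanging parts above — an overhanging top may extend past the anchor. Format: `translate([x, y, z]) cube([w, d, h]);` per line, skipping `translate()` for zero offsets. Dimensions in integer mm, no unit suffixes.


translate([464, 346, 0]) cube([3190, 104, 2810]);
translate([464, 6172, 0]) cube([3190, 104, 2810]);
translate([464, 450, 0]) cube([104, 5722, 2810]);
translate([3550, 450, 0]) cube([104, 5722, 2810]);


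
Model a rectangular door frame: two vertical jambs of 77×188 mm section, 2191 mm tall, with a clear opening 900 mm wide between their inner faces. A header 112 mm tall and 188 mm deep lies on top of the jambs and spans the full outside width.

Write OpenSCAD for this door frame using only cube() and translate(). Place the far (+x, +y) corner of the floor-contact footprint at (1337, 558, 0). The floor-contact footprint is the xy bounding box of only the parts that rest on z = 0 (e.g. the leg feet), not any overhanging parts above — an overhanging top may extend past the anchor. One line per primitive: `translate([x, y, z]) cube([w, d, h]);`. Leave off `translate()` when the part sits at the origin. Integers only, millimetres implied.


translate([283, 370, 0]) cube([77, 188, 2191]);
translate([1260, 370, 0]) cube([77, 188, 2191]);
translate([283, 370, 2191]) cube([1054, 188, 112]);


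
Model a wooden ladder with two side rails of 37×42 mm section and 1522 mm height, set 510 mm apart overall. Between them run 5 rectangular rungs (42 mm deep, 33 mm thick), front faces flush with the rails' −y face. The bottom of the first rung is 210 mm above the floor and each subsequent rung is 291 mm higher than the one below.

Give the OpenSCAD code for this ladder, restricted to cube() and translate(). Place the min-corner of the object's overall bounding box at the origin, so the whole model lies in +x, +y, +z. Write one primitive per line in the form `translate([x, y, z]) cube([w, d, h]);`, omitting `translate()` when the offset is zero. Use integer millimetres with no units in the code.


cube([37, 42, 1522]);
translate([473, 0, 0]) cube([37, 42, 1522]);
translate([37, 0, 210]) cube([436, 42, 33]);
translate([37, 0, 501]) cube([436, 42, 33]);
translate([37, 0, 792]) cube([436, 42, 33]);
translate([37, 0, 1083]) cube([436, 42, 33]);
translate([37, 0, 1374]) cube([436, 42, 33]);


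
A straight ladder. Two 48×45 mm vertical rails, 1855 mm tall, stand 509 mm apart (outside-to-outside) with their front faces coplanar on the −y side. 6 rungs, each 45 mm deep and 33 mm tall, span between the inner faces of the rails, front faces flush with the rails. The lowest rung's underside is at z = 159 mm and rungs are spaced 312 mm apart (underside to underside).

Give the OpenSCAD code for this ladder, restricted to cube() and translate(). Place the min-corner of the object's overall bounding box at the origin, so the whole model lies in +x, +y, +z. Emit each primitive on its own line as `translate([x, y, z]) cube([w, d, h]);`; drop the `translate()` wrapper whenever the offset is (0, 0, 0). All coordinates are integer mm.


cube([48, 45, 1855]);
translate([461, 0, 0]) cube([48, 45, 1855]);
translate([48, 0, 159]) cube([413, 45, 33]);
translate([48, 0, 471]) cube([413, 45, 33]);
translate([48, 0, 783]) cube([413, 45, 33]);
translate([48, 0, 1095]) cube([413, 45, 33]);
translate([48, 0, 1407]) cube([413, 45, 33]);
translate([48, 0, 1719]) cube([413, 45, 33]);


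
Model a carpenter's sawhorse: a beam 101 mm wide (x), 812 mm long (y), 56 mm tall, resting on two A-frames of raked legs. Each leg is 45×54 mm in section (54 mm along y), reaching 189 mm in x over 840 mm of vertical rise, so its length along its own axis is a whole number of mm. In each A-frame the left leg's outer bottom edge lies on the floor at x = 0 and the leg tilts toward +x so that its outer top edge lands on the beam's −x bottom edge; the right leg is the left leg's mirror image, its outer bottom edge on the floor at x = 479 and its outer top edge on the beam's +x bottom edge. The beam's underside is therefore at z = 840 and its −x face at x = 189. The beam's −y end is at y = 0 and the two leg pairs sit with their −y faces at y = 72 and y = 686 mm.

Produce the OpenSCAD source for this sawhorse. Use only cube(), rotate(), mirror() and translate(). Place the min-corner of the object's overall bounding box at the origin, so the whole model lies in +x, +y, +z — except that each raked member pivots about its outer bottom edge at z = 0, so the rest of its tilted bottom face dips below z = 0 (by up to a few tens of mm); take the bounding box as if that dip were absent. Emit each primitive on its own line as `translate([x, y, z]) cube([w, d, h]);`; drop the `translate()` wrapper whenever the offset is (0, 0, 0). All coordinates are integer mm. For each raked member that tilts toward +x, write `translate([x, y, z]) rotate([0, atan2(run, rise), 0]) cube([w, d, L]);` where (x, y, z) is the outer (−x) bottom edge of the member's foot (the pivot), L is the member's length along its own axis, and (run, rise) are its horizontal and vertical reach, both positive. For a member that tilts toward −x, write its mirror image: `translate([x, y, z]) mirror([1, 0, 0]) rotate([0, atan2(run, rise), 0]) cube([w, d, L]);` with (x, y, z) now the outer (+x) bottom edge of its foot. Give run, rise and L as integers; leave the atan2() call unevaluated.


translate([189, 0, 840]) cube([101, 812, 56]);
translate([0, 72, 0]) rotate([0, atan2(189, 840), 0]) cube([45, 54, 861]);
translate([479, 72, 0]) mirror([1, 0, 0]) rotate([0, atan2(189, 840), 0]) cube([45, 54, 861]);
translate([0, 686, 0]) rotate([0, atan2(189, 840), 0]) cube([45, 54, 861]);
translate([479, 686, 0]) mirror([1, 0, 0]) rotate([0, atan2(189, 840), 0]) cube([45, 54, 861]);


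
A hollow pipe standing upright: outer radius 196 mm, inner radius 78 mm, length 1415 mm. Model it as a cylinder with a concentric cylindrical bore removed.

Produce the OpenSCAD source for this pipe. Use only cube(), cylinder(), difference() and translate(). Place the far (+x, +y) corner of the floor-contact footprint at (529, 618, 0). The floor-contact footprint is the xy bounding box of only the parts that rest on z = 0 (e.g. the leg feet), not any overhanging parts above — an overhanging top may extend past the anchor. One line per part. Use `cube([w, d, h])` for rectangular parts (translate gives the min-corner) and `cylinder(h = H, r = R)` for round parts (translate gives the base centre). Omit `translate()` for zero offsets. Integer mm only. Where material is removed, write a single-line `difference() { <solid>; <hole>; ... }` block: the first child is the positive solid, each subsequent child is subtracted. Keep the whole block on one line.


difference() { translate([333, 422, 0]) cylinder(h = 1415, r = 196); translate([333, 422, 0]) cylinder(h = 1415, r = 78); }


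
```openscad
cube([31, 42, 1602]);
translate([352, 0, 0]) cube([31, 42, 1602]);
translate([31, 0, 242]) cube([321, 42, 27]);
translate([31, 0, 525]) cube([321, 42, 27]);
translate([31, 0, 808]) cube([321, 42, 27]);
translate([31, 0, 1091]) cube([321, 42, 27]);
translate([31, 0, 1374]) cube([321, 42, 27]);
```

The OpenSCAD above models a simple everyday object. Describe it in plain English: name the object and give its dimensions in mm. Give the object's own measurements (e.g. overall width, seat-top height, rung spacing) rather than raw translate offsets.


A straight ladder. Two 31×42 mm vertical rails, 1602 mm tall, stand 383 mm apart (outside-to-outside) with their front faces coplanar on the −y side. 5 rungs, each 42 mm deep and 27 mm tall, span between the inner faces of the rails, front faces flush with the rails. The lowest rung's underside is at z = 242 mm and rungs are spaced 283 mm apart (underside to underside).


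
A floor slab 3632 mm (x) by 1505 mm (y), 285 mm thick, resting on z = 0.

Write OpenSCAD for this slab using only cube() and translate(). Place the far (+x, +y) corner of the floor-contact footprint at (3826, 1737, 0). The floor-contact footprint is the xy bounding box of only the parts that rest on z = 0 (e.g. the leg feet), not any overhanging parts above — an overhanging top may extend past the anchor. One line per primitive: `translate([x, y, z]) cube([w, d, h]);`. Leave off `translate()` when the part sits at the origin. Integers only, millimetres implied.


translate([194, 232, 0]) cube([3632, 1505, 285]);


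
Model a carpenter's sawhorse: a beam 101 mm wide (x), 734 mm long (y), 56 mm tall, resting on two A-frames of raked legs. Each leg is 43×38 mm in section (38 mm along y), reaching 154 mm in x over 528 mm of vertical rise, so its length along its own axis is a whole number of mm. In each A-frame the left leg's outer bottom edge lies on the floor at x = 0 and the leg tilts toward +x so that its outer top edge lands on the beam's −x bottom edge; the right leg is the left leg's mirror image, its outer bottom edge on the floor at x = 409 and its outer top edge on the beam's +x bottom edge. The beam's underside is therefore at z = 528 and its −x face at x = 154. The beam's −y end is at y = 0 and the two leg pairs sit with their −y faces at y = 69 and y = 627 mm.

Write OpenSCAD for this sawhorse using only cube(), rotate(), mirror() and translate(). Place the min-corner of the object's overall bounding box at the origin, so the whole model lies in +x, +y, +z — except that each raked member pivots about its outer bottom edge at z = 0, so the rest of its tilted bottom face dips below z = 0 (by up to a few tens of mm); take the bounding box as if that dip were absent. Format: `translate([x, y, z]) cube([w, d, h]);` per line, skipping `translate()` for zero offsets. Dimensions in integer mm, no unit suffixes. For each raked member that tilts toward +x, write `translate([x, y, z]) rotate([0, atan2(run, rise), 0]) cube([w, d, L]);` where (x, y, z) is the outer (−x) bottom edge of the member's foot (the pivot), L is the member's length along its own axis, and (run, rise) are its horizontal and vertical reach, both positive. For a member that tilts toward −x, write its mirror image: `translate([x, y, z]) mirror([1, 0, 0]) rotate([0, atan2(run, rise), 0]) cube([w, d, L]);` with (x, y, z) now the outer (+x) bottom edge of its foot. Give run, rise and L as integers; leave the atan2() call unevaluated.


// leg length = √(154² + 528²) = 550
// right-leg outer foot x = 2·154 + 101 = 409
// beam min-corner = (154, 0, 528)
translate([154, 0, 528]) cube([101, 734, 56]);
translate([0, 69, 0]) rotate([0, atan2(154, 528), 0]) cube([43, 38, 550]);
translate([409, 69, 0]) mirror([1, 0, 0]) rotate([0, atan2(154, 528), 0]) cube([43, 38, 550]);
translate([0, 627, 0]) rotate([0, atan2(154, 528), 0]) cube([43, 38, 550]);
translate([409, 627, 0]) mirror([1, 0, 0]) rotate([0, atan2(154, 528), 0]) cube([43, 38, 550]);


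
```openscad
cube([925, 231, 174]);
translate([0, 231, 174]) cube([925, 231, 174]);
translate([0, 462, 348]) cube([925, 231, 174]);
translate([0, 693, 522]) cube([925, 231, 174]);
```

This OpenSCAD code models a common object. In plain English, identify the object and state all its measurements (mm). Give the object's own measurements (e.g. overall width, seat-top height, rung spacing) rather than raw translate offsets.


A straight staircase of 4 solid steps. Each step is 925 mm wide (x), 231 mm deep (y, the going) and 174 mm tall (the rise). The first step rests on the floor; each subsequent step sits one going further in +y and one rise higher in +z, directly behind and above the previous step with no overlap.


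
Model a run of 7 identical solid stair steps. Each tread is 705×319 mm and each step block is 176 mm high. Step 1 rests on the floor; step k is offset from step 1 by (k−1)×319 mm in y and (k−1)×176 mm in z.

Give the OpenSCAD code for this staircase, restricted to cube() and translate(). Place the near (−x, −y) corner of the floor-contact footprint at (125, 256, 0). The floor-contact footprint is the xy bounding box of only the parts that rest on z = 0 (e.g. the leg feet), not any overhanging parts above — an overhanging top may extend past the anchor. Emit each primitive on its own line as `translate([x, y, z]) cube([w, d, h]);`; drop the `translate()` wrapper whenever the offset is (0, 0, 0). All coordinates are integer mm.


translate([125, 256, 0]) cube([705, 319, 176]);
translate([125, 575, 176]) cube([705, 319, 176]);
translate([125, 894, 352]) cube([705, 319, 176]);
translate([125, 1213, 528]) cube([705, 319, 176]);
translate([125, 1532, 704]) cube([705, 319, 176]);
translate([125, 1851, 880]) cube([705, 319, 176]);
translate([125, 2170, 1056]) cube([705, 319, 176]);


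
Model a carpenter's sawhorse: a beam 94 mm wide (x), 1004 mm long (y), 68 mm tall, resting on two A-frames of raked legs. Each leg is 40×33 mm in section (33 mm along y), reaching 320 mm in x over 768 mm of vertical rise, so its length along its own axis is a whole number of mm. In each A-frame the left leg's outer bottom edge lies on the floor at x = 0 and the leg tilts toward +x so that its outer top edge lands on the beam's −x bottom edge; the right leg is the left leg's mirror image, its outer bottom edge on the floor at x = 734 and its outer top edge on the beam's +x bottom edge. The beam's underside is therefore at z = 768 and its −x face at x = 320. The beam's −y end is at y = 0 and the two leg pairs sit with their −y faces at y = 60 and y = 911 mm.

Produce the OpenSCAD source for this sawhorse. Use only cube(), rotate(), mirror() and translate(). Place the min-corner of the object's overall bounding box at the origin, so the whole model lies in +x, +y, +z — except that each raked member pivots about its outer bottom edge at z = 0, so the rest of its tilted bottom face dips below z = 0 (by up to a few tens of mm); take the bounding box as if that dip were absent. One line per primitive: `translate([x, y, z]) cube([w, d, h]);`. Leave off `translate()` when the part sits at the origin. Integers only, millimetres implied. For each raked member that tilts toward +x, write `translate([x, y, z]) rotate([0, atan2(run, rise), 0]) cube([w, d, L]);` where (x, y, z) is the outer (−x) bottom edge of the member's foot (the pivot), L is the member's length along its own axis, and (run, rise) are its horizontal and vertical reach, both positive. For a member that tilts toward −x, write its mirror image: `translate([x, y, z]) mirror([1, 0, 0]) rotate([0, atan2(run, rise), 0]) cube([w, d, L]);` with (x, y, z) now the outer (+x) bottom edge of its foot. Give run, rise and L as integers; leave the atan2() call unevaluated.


// leg length = √(320² + 768²) = 832
// right-leg outer foot x = 2·320 + 94 = 734
// beam min-corner = (320, 0, 768)
translate([320, 0, 768]) cube([94, 1004, 68]);
translate([0, 60, 0]) rotate([0, atan2(320, 768), 0]) cube([40, 33, 832]);
translate([734, 60, 0]) mirror([1, 0, 0]) rotate([0, atan2(320, 768), 0]) cube([40, 33, 832]);
translate([0, 911, 0]) rotate([0, atan2(320, 768), 0]) cube([40, 33, 832]);
translate([734, 911, 0]) mirror([1, 0, 0]) rotate([0, atan2(320, 768), 0]) cube([40, 33, 832]);


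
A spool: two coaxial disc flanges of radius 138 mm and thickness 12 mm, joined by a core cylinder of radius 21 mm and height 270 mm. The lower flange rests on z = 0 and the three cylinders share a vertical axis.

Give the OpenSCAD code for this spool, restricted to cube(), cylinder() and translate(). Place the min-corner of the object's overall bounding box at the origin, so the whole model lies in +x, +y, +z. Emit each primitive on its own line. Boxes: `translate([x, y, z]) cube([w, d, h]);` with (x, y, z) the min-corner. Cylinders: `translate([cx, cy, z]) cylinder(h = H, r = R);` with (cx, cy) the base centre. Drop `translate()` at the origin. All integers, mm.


translate([138, 138, 0]) cylinder(h = 12, r = 138);
translate([138, 138, 12]) cylinder(h = 270, r = 21);
translate([138, 138, 282]) cylinder(h = 12, r = 138);


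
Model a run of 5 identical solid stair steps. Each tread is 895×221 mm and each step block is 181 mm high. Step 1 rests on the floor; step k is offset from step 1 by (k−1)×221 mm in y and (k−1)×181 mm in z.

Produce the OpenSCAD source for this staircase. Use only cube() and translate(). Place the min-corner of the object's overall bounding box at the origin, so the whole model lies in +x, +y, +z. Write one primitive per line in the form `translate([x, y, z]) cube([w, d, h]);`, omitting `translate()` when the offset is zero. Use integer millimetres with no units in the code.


cube([895, 221, 181]);
translate([0, 221, 181]) cube([895, 221, 181]);
translate([0, 442, 362]) cube([895, 221, 181]);
translate([0, 663, 543]) cube([895, 221, 181]);
translate([0, 884, 724]) cube([895, 221, 181]);


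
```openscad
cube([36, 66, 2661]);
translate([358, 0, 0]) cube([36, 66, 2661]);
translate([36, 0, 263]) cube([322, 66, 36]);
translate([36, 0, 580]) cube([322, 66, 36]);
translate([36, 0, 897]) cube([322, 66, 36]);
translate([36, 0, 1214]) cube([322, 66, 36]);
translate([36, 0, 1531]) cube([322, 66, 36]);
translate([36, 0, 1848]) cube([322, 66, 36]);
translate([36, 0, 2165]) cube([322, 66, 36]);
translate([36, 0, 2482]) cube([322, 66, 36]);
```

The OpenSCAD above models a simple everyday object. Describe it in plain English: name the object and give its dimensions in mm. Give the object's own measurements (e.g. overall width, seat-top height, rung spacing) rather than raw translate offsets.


A straight ladder. Two 36×66 mm vertical rails, 2661 mm tall, stand 394 mm apart (outside-to-outside) with their front faces coplanar on the −y side. 8 rungs, each 66 mm deep and 36 mm tall, span between the inner faces of the rails, front faces flush with the rails. The lowest rung's underside is at z = 263 mm and rungs are spaced 317 mm apart (underside to underside).


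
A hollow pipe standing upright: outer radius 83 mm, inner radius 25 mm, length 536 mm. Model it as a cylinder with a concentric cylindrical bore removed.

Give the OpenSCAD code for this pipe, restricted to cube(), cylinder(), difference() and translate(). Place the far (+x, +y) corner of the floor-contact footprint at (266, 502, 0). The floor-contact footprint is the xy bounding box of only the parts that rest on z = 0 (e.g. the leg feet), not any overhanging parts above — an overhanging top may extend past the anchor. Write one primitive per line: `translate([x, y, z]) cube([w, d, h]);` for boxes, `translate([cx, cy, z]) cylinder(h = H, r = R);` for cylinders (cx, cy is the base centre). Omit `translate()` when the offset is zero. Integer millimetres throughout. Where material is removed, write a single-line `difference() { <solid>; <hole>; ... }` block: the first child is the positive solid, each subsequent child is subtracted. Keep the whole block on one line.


difference() { translate([183, 419, 0]) cylinder(h = 536, r = 83); translate([183, 419, 0]) cylinder(h = 536, r = 25); }


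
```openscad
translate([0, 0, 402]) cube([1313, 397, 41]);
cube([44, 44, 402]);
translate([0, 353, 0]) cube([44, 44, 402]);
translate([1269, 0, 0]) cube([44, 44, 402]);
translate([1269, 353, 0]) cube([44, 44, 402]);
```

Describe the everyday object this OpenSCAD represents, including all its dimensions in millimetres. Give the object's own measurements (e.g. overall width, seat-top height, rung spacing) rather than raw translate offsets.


A bench: a 1313×397 mm seat slab, 41 mm thick, top at z = 443 mm, on four 44×44 mm square legs flush with the seat corners and standing on z = 0.


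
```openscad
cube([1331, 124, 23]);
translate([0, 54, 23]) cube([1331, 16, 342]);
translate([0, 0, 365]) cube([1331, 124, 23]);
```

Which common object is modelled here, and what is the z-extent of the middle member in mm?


An I-beam. The web height is 342 mm.

Two wide flanges with a thin centred web — an I-beam. Overall 388 mm minus two 23 mm flanges gives a web of 388 − 2·23 = 342 mm.


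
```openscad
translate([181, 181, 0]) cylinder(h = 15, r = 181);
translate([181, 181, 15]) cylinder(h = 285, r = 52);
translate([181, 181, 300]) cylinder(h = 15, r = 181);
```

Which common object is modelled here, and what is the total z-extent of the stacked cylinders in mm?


A spool. The overall height is 315 mm.

Three coaxial cylinders, large–small–large — a spool. Two 15 mm flanges and a 285 mm core give 15 + 285 + 15 = 315 mm.


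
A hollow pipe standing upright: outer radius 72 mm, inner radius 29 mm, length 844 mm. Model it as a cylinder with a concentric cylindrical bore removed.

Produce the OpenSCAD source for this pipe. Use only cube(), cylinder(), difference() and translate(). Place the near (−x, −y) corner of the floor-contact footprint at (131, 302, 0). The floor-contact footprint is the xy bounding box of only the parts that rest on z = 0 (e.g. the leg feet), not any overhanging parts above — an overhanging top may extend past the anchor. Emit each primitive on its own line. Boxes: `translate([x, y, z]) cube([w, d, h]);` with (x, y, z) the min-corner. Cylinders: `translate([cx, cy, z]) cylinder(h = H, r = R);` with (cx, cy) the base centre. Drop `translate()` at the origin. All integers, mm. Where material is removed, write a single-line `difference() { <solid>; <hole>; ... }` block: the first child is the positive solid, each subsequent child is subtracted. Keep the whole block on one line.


difference() { translate([203, 374, 0]) cylinder(h = 844, r = 72); translate([203, 374, 0]) cylinder(h = 844, r = 29); }


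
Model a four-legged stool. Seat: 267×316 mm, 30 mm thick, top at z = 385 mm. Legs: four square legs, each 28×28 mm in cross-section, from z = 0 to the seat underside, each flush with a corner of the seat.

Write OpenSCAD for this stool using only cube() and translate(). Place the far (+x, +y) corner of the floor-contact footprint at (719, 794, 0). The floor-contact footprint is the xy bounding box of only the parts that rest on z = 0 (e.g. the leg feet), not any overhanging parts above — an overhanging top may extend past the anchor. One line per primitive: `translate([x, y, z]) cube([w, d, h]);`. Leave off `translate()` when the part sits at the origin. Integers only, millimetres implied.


translate([452, 478, 355]) cube([267, 316, 30]);
translate([452, 478, 0]) cube([28, 28, 355]);
translate([691, 478, 0]) cube([28, 28, 355]);
translate([452, 766, 0]) cube([28, 28, 355]);
translate([691, 766, 0]) cube([28, 28, 355]);


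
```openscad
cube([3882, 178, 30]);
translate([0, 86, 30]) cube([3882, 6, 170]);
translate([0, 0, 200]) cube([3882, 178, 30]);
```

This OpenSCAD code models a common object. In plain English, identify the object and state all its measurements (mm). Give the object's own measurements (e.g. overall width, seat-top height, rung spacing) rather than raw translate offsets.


An I-beam lying along x, 3882 mm long. Overall section height 230 mm. Two flanges 178 mm wide (y) and 30 mm thick, one on the floor and one at the top; a web 6 mm thick runs between them, centred on the flange width.


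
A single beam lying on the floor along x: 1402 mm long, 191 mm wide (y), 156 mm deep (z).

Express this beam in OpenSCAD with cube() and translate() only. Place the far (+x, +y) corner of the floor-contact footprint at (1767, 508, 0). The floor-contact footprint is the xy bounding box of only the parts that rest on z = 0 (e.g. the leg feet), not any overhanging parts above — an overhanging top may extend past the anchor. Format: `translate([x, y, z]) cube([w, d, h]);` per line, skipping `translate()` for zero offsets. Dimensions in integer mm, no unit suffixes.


translate([365, 317, 0]) cube([1402, 191, 156]);


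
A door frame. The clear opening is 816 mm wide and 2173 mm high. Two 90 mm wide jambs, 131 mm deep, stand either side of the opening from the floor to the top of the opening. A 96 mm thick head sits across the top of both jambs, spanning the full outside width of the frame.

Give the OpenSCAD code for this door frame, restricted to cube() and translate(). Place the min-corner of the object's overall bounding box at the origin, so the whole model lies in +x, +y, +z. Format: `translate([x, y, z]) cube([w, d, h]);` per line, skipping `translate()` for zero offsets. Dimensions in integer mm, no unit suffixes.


cube([90, 131, 2173]);
translate([906, 0, 0]) cube([90, 131, 2173]);
translate([0, 0, 2173]) cube([996, 131, 96]);


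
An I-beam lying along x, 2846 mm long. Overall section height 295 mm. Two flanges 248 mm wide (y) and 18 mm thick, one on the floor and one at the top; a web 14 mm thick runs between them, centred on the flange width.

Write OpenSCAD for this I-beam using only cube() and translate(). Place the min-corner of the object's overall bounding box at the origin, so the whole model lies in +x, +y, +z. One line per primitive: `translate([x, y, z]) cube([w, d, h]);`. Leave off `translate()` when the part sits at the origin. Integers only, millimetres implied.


cube([2846, 248, 18]);
translate([0, 117, 18]) cube([2846, 14, 259]);
translate([0, 0, 277]) cube([2846, 248, 18]);


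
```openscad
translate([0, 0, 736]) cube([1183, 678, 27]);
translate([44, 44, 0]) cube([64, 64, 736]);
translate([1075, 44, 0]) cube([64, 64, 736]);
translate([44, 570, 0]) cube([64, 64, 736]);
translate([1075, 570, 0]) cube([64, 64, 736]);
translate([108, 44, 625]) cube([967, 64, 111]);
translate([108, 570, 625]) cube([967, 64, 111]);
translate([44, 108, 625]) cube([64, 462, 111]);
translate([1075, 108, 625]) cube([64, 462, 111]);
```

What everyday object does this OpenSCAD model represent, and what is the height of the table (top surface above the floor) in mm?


A table. The table height is 763 mm.

A 1183×678×27 slab sits at z = 736 on four 64 mm square posts — a table. The top surface is at 736 + 27 = 763 mm.


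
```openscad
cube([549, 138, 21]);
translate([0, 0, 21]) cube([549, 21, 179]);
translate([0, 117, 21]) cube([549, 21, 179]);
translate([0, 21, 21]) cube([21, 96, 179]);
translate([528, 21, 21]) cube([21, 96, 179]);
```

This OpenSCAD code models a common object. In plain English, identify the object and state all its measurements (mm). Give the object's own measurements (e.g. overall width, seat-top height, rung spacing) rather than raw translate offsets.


An open-topped rectangular box: outside dimensions 549×138×200 mm, with a uniform wall and base thickness of 21 mm. The base is a full 549×138 slab on the floor; four walls sit on top of the base. The front and back walls (the −y and +y sides) span the full width; the two side walls fit between them.


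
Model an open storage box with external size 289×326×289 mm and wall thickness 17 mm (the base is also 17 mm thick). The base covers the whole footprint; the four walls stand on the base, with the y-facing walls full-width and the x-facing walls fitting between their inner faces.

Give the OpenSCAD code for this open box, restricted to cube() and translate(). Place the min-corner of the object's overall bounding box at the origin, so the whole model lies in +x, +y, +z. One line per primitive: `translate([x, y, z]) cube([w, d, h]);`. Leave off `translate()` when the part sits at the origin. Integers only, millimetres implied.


cube([289, 326, 17]);
translate([0, 0, 17]) cube([289, 17, 272]);
translate([0, 309, 17]) cube([289, 17, 272]);
translate([0, 17, 17]) cube([17, 292, 272]);
translate([272, 17, 17]) cube([17, 292, 272]);


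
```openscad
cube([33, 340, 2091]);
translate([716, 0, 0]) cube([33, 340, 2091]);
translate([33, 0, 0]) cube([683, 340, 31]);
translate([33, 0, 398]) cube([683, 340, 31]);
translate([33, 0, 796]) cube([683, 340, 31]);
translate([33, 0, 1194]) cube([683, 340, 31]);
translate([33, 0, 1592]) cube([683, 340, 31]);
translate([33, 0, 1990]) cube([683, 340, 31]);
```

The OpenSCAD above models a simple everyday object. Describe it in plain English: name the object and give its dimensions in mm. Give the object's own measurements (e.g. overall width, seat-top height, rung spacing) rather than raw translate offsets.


An open bookshelf. Two side panels, each 33 mm thick, 340 mm deep and 2091 mm tall, stand 749 mm apart (outside-to-outside). Between them sit 6 shelves, each 31 mm thick and 340 mm deep, spanning the full gap between the sides. The bottom shelf rests on the floor (its underside at z = 0) and the clear gap between one shelf's top and the next shelf's underside is 367 mm.


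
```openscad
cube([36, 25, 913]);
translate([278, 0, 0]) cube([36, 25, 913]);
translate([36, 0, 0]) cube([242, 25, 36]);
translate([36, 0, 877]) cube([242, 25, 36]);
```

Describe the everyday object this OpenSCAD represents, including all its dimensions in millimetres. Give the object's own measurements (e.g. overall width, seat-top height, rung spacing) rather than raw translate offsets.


A rectangular picture frame lying in the x–z plane (depth along y). The opening is 242 mm wide (x) by 841 mm tall (z), surrounded by a border 36 mm wide on all four sides. The frame is 25 mm deep and is made of two full-height vertical stiles with two horizontal rails fitted between them.


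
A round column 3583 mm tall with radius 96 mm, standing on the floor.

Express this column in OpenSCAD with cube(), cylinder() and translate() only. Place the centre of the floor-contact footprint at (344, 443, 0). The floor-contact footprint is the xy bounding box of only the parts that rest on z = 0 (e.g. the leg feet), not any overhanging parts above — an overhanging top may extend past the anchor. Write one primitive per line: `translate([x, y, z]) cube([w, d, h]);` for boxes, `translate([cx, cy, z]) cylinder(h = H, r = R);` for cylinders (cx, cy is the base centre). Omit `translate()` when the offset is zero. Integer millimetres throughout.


translate([344, 443, 0]) cylinder(h = 3583, r = 96);


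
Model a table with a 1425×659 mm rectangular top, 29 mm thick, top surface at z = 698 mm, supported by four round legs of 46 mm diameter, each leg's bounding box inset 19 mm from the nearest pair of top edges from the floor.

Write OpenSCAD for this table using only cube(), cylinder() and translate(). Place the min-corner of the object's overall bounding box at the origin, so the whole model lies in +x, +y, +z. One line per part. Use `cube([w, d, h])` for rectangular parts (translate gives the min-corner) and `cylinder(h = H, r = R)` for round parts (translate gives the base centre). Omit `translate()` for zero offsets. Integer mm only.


translate([0, 0, 669]) cube([1425, 659, 29]);
translate([42, 42, 0]) cylinder(h = 669, r = 23);
translate([1383, 42, 0]) cylinder(h = 669, r = 23);
translate([42, 617, 0]) cylinder(h = 669, r = 23);
translate([1383, 617, 0]) cylinder(h = 669, r = 23);


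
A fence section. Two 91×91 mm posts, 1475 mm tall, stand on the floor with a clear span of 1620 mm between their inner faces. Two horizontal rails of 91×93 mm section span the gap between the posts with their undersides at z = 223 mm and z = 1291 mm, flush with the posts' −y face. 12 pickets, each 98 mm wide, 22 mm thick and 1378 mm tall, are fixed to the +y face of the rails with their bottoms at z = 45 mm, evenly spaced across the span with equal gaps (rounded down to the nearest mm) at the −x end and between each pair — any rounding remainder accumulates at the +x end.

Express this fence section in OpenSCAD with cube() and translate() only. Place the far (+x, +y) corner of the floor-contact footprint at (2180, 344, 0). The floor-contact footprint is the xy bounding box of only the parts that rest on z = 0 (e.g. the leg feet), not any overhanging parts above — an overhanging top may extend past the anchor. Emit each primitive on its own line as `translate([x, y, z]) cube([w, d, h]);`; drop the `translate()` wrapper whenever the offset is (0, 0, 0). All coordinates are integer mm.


translate([378, 253, 0]) cube([91, 91, 1475]);
translate([2089, 253, 0]) cube([91, 91, 1475]);
translate([469, 253, 223]) cube([1620, 91, 93]);
translate([469, 253, 1291]) cube([1620, 91, 93]);
translate([503, 344, 45]) cube([98, 22, 1378]);
translate([635, 344, 45]) cube([98, 22, 1378]);
translate([767, 344, 45]) cube([98, 22, 1378]);
translate([899, 344, 45]) cube([98, 22, 1378]);
translate([1031, 344, 45]) cube([98, 22, 1378]);
translate([1163, 344, 45]) cube([98, 22, 1378]);
translate([1295, 344, 45]) cube([98, 22, 1378]);
translate([1427, 344, 45]) cube([98, 22, 1378]);
translate([1559, 344, 45]) cube([98, 22, 1378]);
translate([1691, 344, 45]) cube([98, 22, 1378]);
translate([1823, 344, 45]) cube([98, 22, 1378]);
translate([1955, 344, 45]) cube([98, 22, 1378]);


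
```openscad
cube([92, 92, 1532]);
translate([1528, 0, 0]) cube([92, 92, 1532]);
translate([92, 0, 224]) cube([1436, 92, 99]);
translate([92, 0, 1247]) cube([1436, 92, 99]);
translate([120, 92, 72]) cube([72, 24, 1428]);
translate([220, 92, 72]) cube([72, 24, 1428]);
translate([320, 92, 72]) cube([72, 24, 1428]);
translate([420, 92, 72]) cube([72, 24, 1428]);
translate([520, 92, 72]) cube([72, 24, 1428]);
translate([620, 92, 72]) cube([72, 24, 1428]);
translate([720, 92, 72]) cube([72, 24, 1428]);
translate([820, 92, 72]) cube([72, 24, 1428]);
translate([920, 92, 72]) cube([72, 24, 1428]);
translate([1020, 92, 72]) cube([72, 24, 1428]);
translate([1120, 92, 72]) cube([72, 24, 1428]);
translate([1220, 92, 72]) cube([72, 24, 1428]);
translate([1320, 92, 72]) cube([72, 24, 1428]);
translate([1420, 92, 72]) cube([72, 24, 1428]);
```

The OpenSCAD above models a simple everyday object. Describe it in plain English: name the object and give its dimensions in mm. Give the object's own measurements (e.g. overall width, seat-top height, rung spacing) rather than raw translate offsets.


A fence section. Two 92×92 mm posts, 1532 mm tall, stand on the floor with a clear span of 1436 mm between their inner faces. Two horizontal rails of 92×99 mm section span the gap between the posts with their undersides at z = 224 mm and z = 1247 mm, flush with the posts' −y face. 14 pickets, each 72 mm wide, 24 mm thick and 1428 mm tall, are fixed to the +y face of the rails with their bottoms at z = 72 mm, spaced across the span with a 28 mm gap after the −x post and between neighbouring pickets, with 36 mm left before the +x post.
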